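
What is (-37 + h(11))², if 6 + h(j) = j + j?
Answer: 441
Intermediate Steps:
h(j) = -6 + 2*j (h(j) = -6 + (j + j) = -6 + 2*j)
(-37 + h(11))² = (-37 + (-6 + 2*11))² = (-37 + (-6 + 22))² = (-37 + 16)² = (-21)² = 441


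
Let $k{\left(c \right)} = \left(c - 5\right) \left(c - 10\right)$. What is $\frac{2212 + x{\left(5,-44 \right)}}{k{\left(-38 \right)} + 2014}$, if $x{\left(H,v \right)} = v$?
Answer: $\frac{1084}{2039} \approx 0.53163$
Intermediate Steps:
$k{\left(c \right)} = \left(-10 + c\right) \left(-5 + c\right)$ ($k{\left(c \right)} = \left(-5 + c\right) \left(-10 + c\right) = \left(-10 + c\right) \left(-5 + c\right)$)
$\frac{2212 + x{\left(5,-44 \right)}}{k{\left(-38 \right)} + 2014} = \frac{2212 - 44}{\left(50 + \left(-38\right)^{2} - -570\right) + 2014} = \frac{2168}{\left(50 + 1444 + 570\right) + 2014} = \frac{2168}{2064 + 2014} = \frac{2168}{4078} = 2168 \cdot \frac{1}{4078} = \frac{1084}{2039}$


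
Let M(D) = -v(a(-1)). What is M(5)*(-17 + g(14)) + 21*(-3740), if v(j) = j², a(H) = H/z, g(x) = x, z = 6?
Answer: -942479/12 ≈ -78540.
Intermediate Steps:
a(H) = H/6
M(D) = -1/36 (M(D) = -((⅙)*(-1))² = -(-⅙)² = -1*1/36 = -1/36)
M(5)*(-17 + g(14)) + 21*(-3740) = -(-17 + 14)/36 + 21*(-3740) = -1/36*(-3) - 78540 = 1/12 - 78540 = -942479/12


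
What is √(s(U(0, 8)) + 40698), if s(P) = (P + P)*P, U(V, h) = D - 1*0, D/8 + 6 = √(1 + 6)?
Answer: √(46202 - 1536*√7) ≈ 205.28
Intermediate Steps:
D = -48 + 8*√7 (D = -48 + 8*√(1 + 6) = -48 + 8*√7 ≈ -26.834)
U(V, h) = -48 + 8*√7 (U(V, h) = (-48 + 8*√7) - 1*0 = (-48 + 8*√7) + 0 = -48 + 8*√7)
s(P) = 2*P² (s(P) = (2*P)*P = 2*P²)
√(s(U(0, 8)) + 40698) = √(2*(-48 + 8*√7)² + 40698) = √(40698 + 2*(-48 + 8*√7)²)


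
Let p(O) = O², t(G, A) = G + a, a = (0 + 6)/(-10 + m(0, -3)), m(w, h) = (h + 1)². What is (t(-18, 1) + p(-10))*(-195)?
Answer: -15795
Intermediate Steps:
m(w, h) = (1 + h)²
a = -1 (a = (0 + 6)/(-10 + (1 - 3)²) = 6/(-10 + (-2)²) = 6/(-10 + 4) = 6/(-6) = 6*(-⅙) = -1)
t(G, A) = -1 + G (t(G, A) = G - 1 = -1 + G)
(t(-18, 1) + p(-10))*(-195) = ((-1 - 18) + (-10)²)*(-195) = (-19 + 100)*(-195) = 81*(-195) = -15795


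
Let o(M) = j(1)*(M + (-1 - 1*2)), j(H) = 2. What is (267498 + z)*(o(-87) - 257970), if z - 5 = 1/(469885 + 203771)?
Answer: -7753320166691225/112276 ≈ -6.9056e+10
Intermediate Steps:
o(M) = -6 + 2*M (o(M) = 2*(M + (-1 - 1*2)) = 2*(M + (-1 - 2)) = 2*(M - 3) = 2*(-3 + M) = -6 + 2*M)
z = 3368281/673656 (z = 5 + 1/(469885 + 203771) = 5 + 1/673656 = 3368281/673656 ≈ 5.0000)
(267498 + z)*(o(-87) - 257970) = (267498 + 3368281/673656)*((-6 + 2*(-87)) - 257970) = 180205000969*((-6 - 174) - 257970)/673656 = 180205000969*(-180 - 257970)/673656 = (180205000969/673656)*(-258150) = -7753320166691225/112276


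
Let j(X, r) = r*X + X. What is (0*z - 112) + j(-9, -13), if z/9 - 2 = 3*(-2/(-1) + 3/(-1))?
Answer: -4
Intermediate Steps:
j(X, r) = X + X*r (j(X, r) = X*r + X = X + X*r)
z = -9 (z = 18 + 9*(3*(-2/(-1) + 3/(-1))) = 18 + 9*(3*(-2*(-1) + 3*(-1))) = 18 + 9*(3*(2 - 3)) = 18 + 9*(3*(-1)) = 18 + 9*(-3) = 18 - 27 = -9)
(0*z - 112) + j(-9, -13) = (0*(-9) - 112) - 9*(1 - 13) = (0 - 112) - 9*(-12) = -112 + 108 = -4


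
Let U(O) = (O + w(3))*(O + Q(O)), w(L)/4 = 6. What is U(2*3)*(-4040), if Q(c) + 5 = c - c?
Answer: -121200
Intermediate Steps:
Q(c) = -5 (Q(c) = -5 + (c - c) = -5 + 0 = -5)
w(L) = 24 (w(L) = 4*6 = 24)
U(O) = (-5 + O)*(24 + O) (U(O) = (O + 24)*(O - 5) = (24 + O)*(-5 + O) = (-5 + O)*(24 + O))
U(2*3)*(-4040) = (-120 + (2*3)² + 19*(2*3))*(-4040) = (-120 + 6² + 19*6)*(-4040) = (-120 + 36 + 114)*(-4040) = 30*(-4040) = -121200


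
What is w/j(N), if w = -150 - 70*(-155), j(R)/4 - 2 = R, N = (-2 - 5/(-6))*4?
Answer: -8025/8 ≈ -1003.1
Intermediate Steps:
N = -14/3 (N = (-2 - 5*(-⅙))*4 = (-2 + ⅚)*4 = -7/6*4 = -14/3 ≈ -4.6667)
j(R) = 8 + 4*R
w = 10700 (w = -150 + 10850 = 10700)
w/j(N) = 10700/(8 + 4*(-14/3)) = 10700/(8 - 56/3) = 10700/(-32/3) = 10700*(-3/32) = -8025/8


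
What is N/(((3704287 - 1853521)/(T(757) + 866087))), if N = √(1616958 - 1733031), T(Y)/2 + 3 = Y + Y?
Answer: 2607327*I*√1433/616922 ≈ 159.99*I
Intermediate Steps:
T(Y) = -6 + 4*Y (T(Y) = -6 + 2*(Y + Y) = -6 + 2*(2*Y) = -6 + 4*Y)
N = 9*I*√1433 (N = √(-116073) = 9*I*√1433 ≈ 340.69*I)
N/(((3704287 - 1853521)/(T(757) + 866087))) = (9*I*√1433)/(((3704287 - 1853521)/((-6 + 4*757) + 866087))) = (9*I*√1433)/((1850766/((-6 + 3028) + 866087))) = (9*I*√1433)/((1850766/(3022 + 866087))) = (9*I*√1433)/((1850766/869109)) = (9*I*√1433)/((1850766*(1/869109))) = (9*I*√1433)/(616922/289703) = (9*I*√1433)*(289703/616922) = 2607327*I*√1433/616922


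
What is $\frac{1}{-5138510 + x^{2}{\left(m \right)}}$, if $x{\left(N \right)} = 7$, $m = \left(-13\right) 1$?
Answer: $- \frac{1}{5138461} \approx -1.9461 \cdot 10^{-7}$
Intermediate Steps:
$m = -13$
$\frac{1}{-5138510 + x^{2}{\left(m \right)}} = \frac{1}{-5138510 + 7^{2}} = \frac{1}{-5138510 + 49} = \frac{1}{-5138461} = - \frac{1}{5138461}$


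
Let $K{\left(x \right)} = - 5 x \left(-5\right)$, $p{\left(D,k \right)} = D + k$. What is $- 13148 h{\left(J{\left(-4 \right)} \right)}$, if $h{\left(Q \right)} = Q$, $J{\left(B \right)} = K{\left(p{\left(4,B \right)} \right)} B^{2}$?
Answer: $0$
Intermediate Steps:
$K{\left(x \right)} = 25 x$ ($K{\left(x \right)} = - 5 \left(- 5 x\right) = 25 x$)
$J{\left(B \right)} = B^{2} \left(100 + 25 B\right)$ ($J{\left(B \right)} = 25 \left(4 + B\right) B^{2} = \left(100 + 25 B\right) B^{2} = B^{2} \left(100 + 25 B\right)$)
$- 13148 h{\left(J{\left(-4 \right)} \right)} = - 13148 \cdot 25 \left(-4\right)^{2} \left(4 - 4\right) = - 13148 \cdot 25 \cdot 16 \cdot 0 = \left(-13148\right) 0 = 0$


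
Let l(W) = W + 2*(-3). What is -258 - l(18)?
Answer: -270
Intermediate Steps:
l(W) = -6 + W (l(W) = W - 6 = -6 + W)
-258 - l(18) = -258 - (-6 + 18) = -258 - 1*12 = -258 - 12 = -270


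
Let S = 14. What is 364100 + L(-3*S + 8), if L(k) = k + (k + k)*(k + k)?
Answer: 368690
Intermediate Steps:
L(k) = k + 4*k² (L(k) = k + (2*k)*(2*k) = k + 4*k²)
364100 + L(-3*S + 8) = 364100 + (-3*14 + 8)*(1 + 4*(-3*14 + 8)) = 364100 + (-42 + 8)*(1 + 4*(-42 + 8)) = 364100 - 34*(1 + 4*(-34)) = 364100 - 34*(1 - 136) = 364100 - 34*(-135) = 364100 + 4590 = 368690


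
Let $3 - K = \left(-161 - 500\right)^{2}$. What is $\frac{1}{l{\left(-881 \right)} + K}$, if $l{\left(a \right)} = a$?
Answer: $- \frac{1}{437799} \approx -2.2842 \cdot 10^{-6}$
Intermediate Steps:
$K = -436918$ ($K = 3 - \left(-161 - 500\right)^{2} = 3 - \left(-661\right)^{2} = 3 - 436921 = -436918$)
$\frac{1}{l{\left(-881 \right)} + K} = \frac{1}{-881 - 436918} = \frac{1}{-437799} = - \frac{1}{437799}$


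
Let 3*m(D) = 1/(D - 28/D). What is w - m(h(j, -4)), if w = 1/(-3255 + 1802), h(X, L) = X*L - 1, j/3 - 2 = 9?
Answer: 20038/10997757 ≈ 0.0018220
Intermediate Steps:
j = 33 (j = 6 + 3*9 = 6 + 27 = 33)
h(X, L) = -1 + L*X (h(X, L) = L*X - 1 = -1 + L*X)
w = -1/1453 (w = 1/(-1453) = -1/1453 ≈ -0.00068823)
m(D) = 1/(3*(D - 28/D))
w - m(h(j, -4)) = -1/1453 - (-1 - 4*33)/(3*(-28 + (-1 - 4*33)**2)) = -1/1453 - (-1 - 132)/(3*(-28 + (-1 - 132)**2)) = -1/1453 - (-133)/(3*(-28 + (-133)**2)) = -1/1453 - (-133)/(3*(-28 + 17689)) = -1/1453 - (-133)/(3*17661) = -1/1453 - 1*(-19/7569) = -1/1453 + 19/7569 = 20038/10997757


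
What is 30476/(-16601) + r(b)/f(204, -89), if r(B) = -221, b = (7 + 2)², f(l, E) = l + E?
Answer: -7173561/1909115 ≈ -3.7575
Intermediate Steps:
f(l, E) = E + l
b = 81 (b = 9² = 81)
30476/(-16601) + r(b)/f(204, -89) = 30476/(-16601) - 221/(-89 + 204) = 30476*(-1/16601) - 221/115 = -30476/16601 - 221*1/115 = -30476/16601 - 221/115 = -7173561/1909115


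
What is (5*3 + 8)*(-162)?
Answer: -3726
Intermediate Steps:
(5*3 + 8)*(-162) = (15 + 8)*(-162) = 23*(-162) = -3726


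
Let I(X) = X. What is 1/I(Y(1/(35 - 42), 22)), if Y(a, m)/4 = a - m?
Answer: -7/620 ≈ -0.011290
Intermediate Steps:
Y(a, m) = -4*m + 4*a (Y(a, m) = 4*(a - m) = -4*m + 4*a)
1/I(Y(1/(35 - 42), 22)) = 1/(-4*22 + 4/(35 - 42)) = 1/(-88 + 4/(-7)) = 1/(-88 + 4*(-1/7)) = 1/(-88 - 4/7) = 1/(-620/7) = -7/620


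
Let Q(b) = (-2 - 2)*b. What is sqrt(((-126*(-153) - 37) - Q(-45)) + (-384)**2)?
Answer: sqrt(166517) ≈ 408.06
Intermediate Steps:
Q(b) = -4*b
sqrt(((-126*(-153) - 37) - Q(-45)) + (-384)**2) = sqrt(((-126*(-153) - 37) - (-4)*(-45)) + (-384)**2) = sqrt(((19278 - 37) - 1*180) + 147456) = sqrt((19241 - 180) + 147456) = sqrt(19061 + 147456) = sqrt(166517)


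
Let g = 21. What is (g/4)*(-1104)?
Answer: -5796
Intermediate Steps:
(g/4)*(-1104) = (21/4)*(-1104) = -5796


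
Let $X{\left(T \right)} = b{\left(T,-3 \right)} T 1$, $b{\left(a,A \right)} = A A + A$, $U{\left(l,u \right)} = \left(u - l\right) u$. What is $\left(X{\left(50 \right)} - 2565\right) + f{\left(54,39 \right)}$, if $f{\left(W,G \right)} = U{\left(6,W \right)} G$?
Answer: $98823$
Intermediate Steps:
$U{\left(l,u \right)} = u \left(u - l\right)$
$b{\left(a,A \right)} = A + A^{2}$ ($b{\left(a,A \right)} = A^{2} + A = A + A^{2}$)
$f{\left(W,G \right)} = G W \left(-6 + W\right)$ ($f{\left(W,G \right)} = W \left(W - 6\right) G = W \left(-6 + W\right) G = G W \left(-6 + W\right)$)
$X{\left(T \right)} = 6 T$ ($X{\left(T \right)} = - 3 \left(1 - 3\right) T 1 = \left(-3\right) \left(-2\right) T 1 = 6 T 1 = 6 T$)
$\left(X{\left(50 \right)} - 2565\right) + f{\left(54,39 \right)} = \left(6 \cdot 50 - 2565\right) + 39 \cdot 54 \left(-6 + 54\right) = \left(300 - 2565\right) + 39 \cdot 54 \cdot 48 = -2265 + 101088 = 98823$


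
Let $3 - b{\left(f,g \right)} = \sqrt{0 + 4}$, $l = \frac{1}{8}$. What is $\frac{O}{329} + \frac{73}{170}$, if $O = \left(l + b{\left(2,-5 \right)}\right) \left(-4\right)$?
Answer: $\frac{11626}{27965} \approx 0.41573$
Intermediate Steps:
$l = \frac{1}{8} \approx 0.125$
$b{\left(f,g \right)} = 1$ ($b{\left(f,g \right)} = 3 - \sqrt{0 + 4} = 3 - \sqrt{4} = 3 - 2 = 1$)
$O = - \frac{9}{2}$ ($O = \left(\frac{1}{8} + 1\right) \left(-4\right) = \frac{9}{8} \left(-4\right) = - \frac{9}{2} \approx -4.5$)
$\frac{O}{329} + \frac{73}{170} = - \frac{9}{2 \cdot 329} + \frac{73}{170} = \left(- \frac{9}{2}\right) \frac{1}{329} + 73 \cdot \frac{1}{170} = - \frac{9}{658} + \frac{73}{170} = \frac{11626}{27965}$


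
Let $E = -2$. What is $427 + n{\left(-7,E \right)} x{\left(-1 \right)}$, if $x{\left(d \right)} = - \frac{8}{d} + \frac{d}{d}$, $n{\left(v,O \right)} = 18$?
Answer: $589$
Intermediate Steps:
$x{\left(d \right)} = 1 - \frac{8}{d}$ ($x{\left(d \right)} = - \frac{8}{d} + 1 = 1 - \frac{8}{d}$)
$427 + n{\left(-7,E \right)} x{\left(-1 \right)} = 427 + 18 \frac{-8 - 1}{-1} = 427 + 18 \left(\left(-1\right) \left(-9\right)\right) = 427 + 18 \cdot 9 = 427 + 162 = 589$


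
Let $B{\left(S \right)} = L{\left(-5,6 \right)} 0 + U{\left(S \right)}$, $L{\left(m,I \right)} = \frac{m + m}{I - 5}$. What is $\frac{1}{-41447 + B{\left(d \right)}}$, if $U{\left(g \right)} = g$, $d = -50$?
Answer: $- \frac{1}{41497} \approx -2.4098 \cdot 10^{-5}$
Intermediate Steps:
$L{\left(m,I \right)} = \frac{2 m}{-5 + I}$
$B{\left(S \right)} = S$ ($B{\left(S \right)} = 2 \left(-5\right) \frac{1}{-5 + 6} \cdot 0 + S = 2 \left(-5\right) 1^{-1} \cdot 0 + S = 2 \left(-5\right) 1 \cdot 0 + S = \left(-10\right) 0 + S = 0 + S = S$)
$\frac{1}{-41447 + B{\left(d \right)}} = \frac{1}{-41447 - 50} = \frac{1}{-41497} = - \frac{1}{41497}$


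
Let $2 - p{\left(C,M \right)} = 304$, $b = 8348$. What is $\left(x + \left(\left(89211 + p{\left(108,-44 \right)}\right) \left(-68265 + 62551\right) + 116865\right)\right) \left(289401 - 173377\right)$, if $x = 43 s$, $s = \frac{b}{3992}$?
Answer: $- \frac{29405891389381244}{499} \approx -5.893 \cdot 10^{13}$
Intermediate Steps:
$s = \frac{2087}{998}$ ($s = \frac{8348}{3992} = 8348 \cdot \frac{1}{3992} = \frac{2087}{998} \approx 2.0912$)
$p{\left(C,M \right)} = -302$ ($p{\left(C,M \right)} = 2 - 304 = -302$)
$x = \frac{89741}{998}$ ($x = 43 \cdot \frac{2087}{998} = \frac{89741}{998} \approx 89.921$)
$\left(x + \left(\left(89211 + p{\left(108,-44 \right)}\right) \left(-68265 + 62551\right) + 116865\right)\right) \left(289401 - 173377\right) = \left(\frac{89741}{998} + \left(\left(89211 - 302\right) \left(-68265 + 62551\right) + 116865\right)\right) \left(289401 - 173377\right) = \left(\frac{89741}{998} + \left(88909 \left(-5714\right) + 116865\right)\right) 116024 = \left(\frac{89741}{998} + \left(-508026026 + 116865\right)\right) 116024 = \left(\frac{89741}{998} - 507909161\right) 116024 = \left(- \frac{506893252937}{998}\right) 116024 = - \frac{29405891389381244}{499}$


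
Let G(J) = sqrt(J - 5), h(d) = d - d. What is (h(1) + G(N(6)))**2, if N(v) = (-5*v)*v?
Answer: -185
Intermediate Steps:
N(v) = -5*v**2
h(d) = 0
G(J) = sqrt(-5 + J)
(h(1) + G(N(6)))**2 = (0 + sqrt(-5 - 5*6**2))**2 = (0 + sqrt(-5 - 5*36))**2 = (0 + sqrt(-5 - 180))**2 = (0 + sqrt(-185))**2 = (0 + I*sqrt(185))**2 = (I*sqrt(185))**2 = -185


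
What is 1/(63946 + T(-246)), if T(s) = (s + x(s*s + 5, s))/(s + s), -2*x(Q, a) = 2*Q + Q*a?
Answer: 123/6019529 ≈ 2.0433e-5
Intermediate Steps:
x(Q, a) = -Q - Q*a/2 (x(Q, a) = -(2*Q + Q*a)/2 = -Q - Q*a/2)
T(s) = (s - (2 + s)*(5 + s²)/2)/(2*s) (T(s) = (s - (s*s + 5)*(2 + s)/2)/(s + s) = (s - (s² + 5)*(2 + s)/2)/((2*s)) = (s - (5 + s²)*(2 + s)/2)*(1/(2*s)) = (s - (2 + s)*(5 + s²)/2)*(1/(2*s)) = (s - (2 + s)*(5 + s²)/2)/(2*s))
1/(63946 + T(-246)) = 1/(63946 + (¼)*(2*(-246) - (2 - 246)*(5 + (-246)²))/(-246)) = 1/(63946 + (¼)*(-1/246)*(-492 - 1*(-244)*(5 + 60516))) = 1/(63946 + (¼)*(-1/246)*(-492 - 1*(-244)*60521)) = 1/(63946 + (¼)*(-1/246)*(-492 + 14767124)) = 1/(63946 + (¼)*(-1/246)*14766632) = 1/(63946 - 1845829/123) = 1/(6019529/123) = 123/6019529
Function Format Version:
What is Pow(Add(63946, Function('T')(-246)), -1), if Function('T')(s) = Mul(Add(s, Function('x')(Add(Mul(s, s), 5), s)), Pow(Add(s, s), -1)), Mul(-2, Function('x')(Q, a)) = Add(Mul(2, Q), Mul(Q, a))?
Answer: Rational(123, 6019529) ≈ 2.0433e-5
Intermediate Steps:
Function('x')(Q, a) = Add(Mul(-1, Q), Mul(Rational(-1, 2), Q, a)) (Function('x')(Q, a) = Mul(Rational(-1, 2), Add(Mul(2, Q), Mul(Q, a))) = Add(Mul(-1, Q), Mul(Rational(-1, 2), Q, a)))
Function('T')(s) = Mul(Rational(1, 2), Pow(s, -1), Add(s, Mul(Rational(-1, 2), Add(2, s), Add(5, Pow(s, 2))))) (Function('T')(s) = Mul(Add(s, Mul(Rational(-1, 2), Add(Mul(s, s), 5), Add(2, s))), Pow(Add(s, s), -1)) = Mul(Add(s, Mul(Rational(-1, 2), Add(Pow(s, 2), 5), Add(2, s))), Pow(Mul(2, s), -1)) = Mul(Add(s, Mul(Rational(-1, 2), Add(5, Pow(s, 2)), Add(2, s))), Mul(Rational(1, 2), Pow(s, -1))) = Mul(Add(s, Mul(Rational(-1, 2), Add(2, s), Add(5, Pow(s, 2)))), Mul(Rational(1, 2), Pow(s, -1))) = Mul(Rational(1, 2), Pow(s, -1), Add(s, Mul(Rational(-1, 2), Add(2, s), Add(5, Pow(s, 2))))))
Pow(Add(63946, Function('T')(-246)), -1) = Pow(Add(63946, Mul(Rational(1, 4), Pow(-246, -1), Add(Mul(2, -246), Mul(-1, Add(2, -246), Add(5, Pow(-246, 2)))))), -1) = Pow(Add(63946, Mul(Rational(1, 4), Rational(-1, 246), Add(-492, Mul(-1, -244, Add(5, 60516))))), -1) = Pow(Add(63946, Mul(Rational(1, 4), Rational(-1, 246), Add(-492, Mul(-1, -244, 60521)))), -1) = Pow(Add(63946, Mul(Rational(1, 4), Rational(-1, 246), Add(-492, 14767124))), -1) = Pow(Add(63946, Mul(Rational(1, 4), Rational(-1, 246), 14766632)), -1) = Pow(Add(63946, Rational(-1845829, 123)), -1) = Pow(Rational(6019529, 123), -1) = Rational(123, 6019529)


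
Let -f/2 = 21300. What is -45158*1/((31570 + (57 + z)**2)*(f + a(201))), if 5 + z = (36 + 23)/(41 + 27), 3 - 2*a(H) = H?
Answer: 208810592/6785029299795 ≈ 3.0775e-5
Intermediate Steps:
f = -42600 (f = -2*21300 = -42600)
a(H) = 3/2 - H/2
z = -281/68 (z = -5 + (36 + 23)/(41 + 27) = -5 + 59/68 = -281/68 ≈ -4.1324)
-45158*1/((31570 + (57 + z)**2)*(f + a(201))) = -45158*1/((-42600 + (3/2 - 1/2*201))*(31570 + (57 - 281/68)**2)) = -45158*1/((-42600 + (3/2 - 201/2))*(31570 + (3595/68)**2)) = -45158*1/((-42600 - 99)*(31570 + 12924025/4624)) = -45158/((158903705/4624)*(-42699)) = -45158/(-6785029299795/4624) = -45158*(-4624/6785029299795) = 208810592/6785029299795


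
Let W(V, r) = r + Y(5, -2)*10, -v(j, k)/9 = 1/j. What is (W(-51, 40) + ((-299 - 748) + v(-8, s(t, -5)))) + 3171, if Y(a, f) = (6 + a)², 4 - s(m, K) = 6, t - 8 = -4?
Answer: 27001/8 ≈ 3375.1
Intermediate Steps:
t = 4 (t = 8 - 4 = 4)
s(m, K) = -2 (s(m, K) = 4 - 1*6 = 4 - 6 = -2)
v(j, k) = -9/j
W(V, r) = 1210 + r (W(V, r) = r + (6 + 5)²*10 = r + 11²*10 = r + 121*10 = r + 1210 = 1210 + r)
(W(-51, 40) + ((-299 - 748) + v(-8, s(t, -5)))) + 3171 = ((1210 + 40) + ((-299 - 748) - 9/(-8))) + 3171 = (1250 + (-1047 - 9*(-⅛))) + 3171 = (1250 + (-1047 + 9/8)) + 3171 = (1250 - 8367/8) + 3171 = 1633/8 + 3171 = 27001/8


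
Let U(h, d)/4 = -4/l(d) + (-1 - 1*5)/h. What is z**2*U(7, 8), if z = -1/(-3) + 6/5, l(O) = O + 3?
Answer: -198904/17325 ≈ -11.481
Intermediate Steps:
l(O) = 3 + O
U(h, d) = -24/h - 16/(3 + d) (U(h, d) = 4*(-4/(3 + d) + (-1 - 1*5)/h) = 4*(-4/(3 + d) + (-1 - 5)/h) = 4*(-4/(3 + d) - 6/h) = 4*(-6/h - 4/(3 + d)) = -24/h - 16/(3 + d))
z = 23/15 (z = -1*(-1/3) + 6*(1/5) = 1/3 + 6/5 = 23/15 ≈ 1.5333)
z**2*U(7, 8) = (23/15)**2*(8*(-9 - 3*8 - 2*7)/(7*(3 + 8))) = 529*(8*(1/7)*(-9 - 24 - 14)/11)/225 = 529*(8*(1/7)*(1/11)*(-47))/225 = (529/225)*(-376/77) = -198904/17325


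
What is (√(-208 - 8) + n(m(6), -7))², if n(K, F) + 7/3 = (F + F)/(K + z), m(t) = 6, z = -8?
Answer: -1748/9 + 56*I*√6 ≈ -194.22 + 137.17*I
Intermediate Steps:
n(K, F) = -7/3 + 2*F/(-8 + K) (n(K, F) = -7/3 + (F + F)/(K - 8) = -7/3 + (2*F)/(-8 + K) = -7/3 + 2*F/(-8 + K))
(√(-208 - 8) + n(m(6), -7))² = (√(-208 - 8) + (56 - 7*6 + 6*(-7))/(3*(-8 + 6)))² = (√(-216) + (⅓)*(56 - 42 - 42)/(-2))² = (6*I*√6 + (⅓)*(-½)*(-28))² = (6*I*√6 + 14/3)² = (14/3 + 6*I*√6)²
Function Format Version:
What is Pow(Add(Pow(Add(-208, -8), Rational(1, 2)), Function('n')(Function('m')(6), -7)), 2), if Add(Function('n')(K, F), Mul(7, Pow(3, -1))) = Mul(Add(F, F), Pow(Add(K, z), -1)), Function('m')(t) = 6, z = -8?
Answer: Add(Rational(-1748, 9), Mul(56, I, Pow(6, Rational(1, 2)))) ≈ Add(-194.22, Mul(137.17, I))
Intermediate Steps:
Function('n')(K, F) = Add(Rational(-7, 3), Mul(2, F, Pow(Add(-8, K), -1))) (Function('n')(K, F) = Add(Rational(-7, 3), Mul(Add(F, F), Pow(Add(K, -8), -1))) = Add(Rational(-7, 3), Mul(Mul(2, F), Pow(Add(-8, K), -1))) = Add(Rational(-7, 3), Mul(2, F, Pow(Add(-8, K), -1))))
Pow(Add(Pow(Add(-208, -8), Rational(1, 2)), Function('n')(Function('m')(6), -7)), 2) = Pow(Add(Pow(Add(-208, -8), Rational(1, 2)), Mul(Rational(1, 3), Pow(Add(-8, 6), -1), Add(56, Mul(-7, 6), Mul(6, -7)))), 2) = Pow(Add(Pow(-216, Rational(1, 2)), Mul(Rational(1, 3), Pow(-2, -1), Add(56, -42, -42))), 2) = Pow(Add(Mul(6, I, Pow(6, Rational(1, 2))), Mul(Rational(1, 3), Rational(-1, 2), -28)), 2) = Pow(Add(Mul(6, I, Pow(6, Rational(1, 2))), Rational(14, 3)), 2) = Pow(Add(Rational(14, 3), Mul(6, I, Pow(6, Rational(1, 2)))), 2)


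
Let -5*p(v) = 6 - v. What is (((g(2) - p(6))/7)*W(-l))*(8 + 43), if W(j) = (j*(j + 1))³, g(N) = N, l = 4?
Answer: 176256/7 ≈ 25179.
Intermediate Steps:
p(v) = -6/5 + v/5 (p(v) = -(6 - v)/5 = -6/5 + v/5)
W(j) = j³*(1 + j)³ (W(j) = (j*(1 + j))³ = j³*(1 + j)³)
(((g(2) - p(6))/7)*W(-l))*(8 + 43) = (((2 - (-6/5 + (⅕)*6))/7)*((-1*4)³*(1 - 1*4)³))*(8 + 43) = (((2 - (-6/5 + 6/5))*(⅐))*((-4)³*(1 - 4)³))*51 = (((2 - 1*0)*(⅐))*(-64*(-3)³))*51 = (((2 + 0)*(⅐))*(-64*(-27)))*51 = ((2*(⅐))*1728)*51 = ((2/7)*1728)*51 = (3456/7)*51 = 176256/7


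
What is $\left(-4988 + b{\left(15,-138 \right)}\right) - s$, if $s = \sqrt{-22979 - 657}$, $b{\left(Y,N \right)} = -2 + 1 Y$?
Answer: $-4975 - 2 i \sqrt{5909} \approx -4975.0 - 153.74 i$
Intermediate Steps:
$b{\left(Y,N \right)} = -2 + Y$
$s = 2 i \sqrt{5909}$ ($s = \sqrt{-23636} = 2 i \sqrt{5909} \approx 153.74 i$)
$\left(-4988 + b{\left(15,-138 \right)}\right) - s = \left(-4988 + \left(-2 + 15\right)\right) - 2 i \sqrt{5909} = \left(-4988 + 13\right) - 2 i \sqrt{5909} = -4975 - 2 i \sqrt{5909}$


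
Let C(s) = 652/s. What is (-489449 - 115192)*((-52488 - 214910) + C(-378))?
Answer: 10185892733756/63 ≈ 1.6168e+11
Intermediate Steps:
(-489449 - 115192)*((-52488 - 214910) + C(-378)) = (-489449 - 115192)*((-52488 - 214910) + 652/(-378)) = -604641*(-267398 + 652*(-1/378)) = -604641*(-267398 - 326/189) = -604641*(-50538548/189) = 10185892733756/63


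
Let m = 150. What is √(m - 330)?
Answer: 6*I*√5 ≈ 13.416*I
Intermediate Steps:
√(m - 330) = √(150 - 330) = √(-180) = 6*I*√5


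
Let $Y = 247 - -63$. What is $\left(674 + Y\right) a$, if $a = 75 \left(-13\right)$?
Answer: $-959400$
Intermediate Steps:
$a = -975$
$Y = 310$ ($Y = 247 + 63 = 310$)
$\left(674 + Y\right) a = \left(674 + 310\right) \left(-975\right) = 984 \left(-975\right) = -959400$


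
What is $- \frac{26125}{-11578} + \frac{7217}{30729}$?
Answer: $\frac{886353551}{355780362} \approx 2.4913$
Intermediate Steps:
$- \frac{26125}{-11578} + \frac{7217}{30729} = \left(-26125\right) \left(- \frac{1}{11578}\right) + 7217 \cdot \frac{1}{30729} = \frac{26125}{11578} + \frac{7217}{30729} = \frac{886353551}{355780362}$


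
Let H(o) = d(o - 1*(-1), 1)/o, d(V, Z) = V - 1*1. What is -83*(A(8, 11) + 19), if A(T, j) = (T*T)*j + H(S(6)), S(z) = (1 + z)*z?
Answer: -60092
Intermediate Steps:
d(V, Z) = -1 + V (d(V, Z) = V - 1 = -1 + V)
S(z) = z*(1 + z)
H(o) = 1 (H(o) = (-1 + (o - 1*(-1)))/o = (-1 + (o + 1))/o = (-1 + (1 + o))/o = o/o = 1)
A(T, j) = 1 + j*T**2 (A(T, j) = (T*T)*j + 1 = T**2*j + 1 = j*T**2 + 1 = 1 + j*T**2)
-83*(A(8, 11) + 19) = -83*((1 + 11*8**2) + 19) = -83*((1 + 11*64) + 19) = -83*((1 + 704) + 19) = -83*(705 + 19) = -83*724 = -60092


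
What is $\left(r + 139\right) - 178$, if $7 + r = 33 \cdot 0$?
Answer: $-46$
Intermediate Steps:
$r = -7$ ($r = -7 + 33 \cdot 0 = -7 + 0 = -7$)
$\left(r + 139\right) - 178 = \left(-7 + 139\right) - 178 = 132 - 178 = -46$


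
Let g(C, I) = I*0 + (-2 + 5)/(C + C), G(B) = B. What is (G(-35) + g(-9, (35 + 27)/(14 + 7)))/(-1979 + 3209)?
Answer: -211/7380 ≈ -0.028591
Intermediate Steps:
g(C, I) = 3/(2*C) (g(C, I) = 0 + 3/((2*C)) = 0 + 3*(1/(2*C)) = 0 + 3/(2*C) = 3/(2*C))
(G(-35) + g(-9, (35 + 27)/(14 + 7)))/(-1979 + 3209) = (-35 + (3/2)/(-9))/(-1979 + 3209) = (-35 + (3/2)*(-1/9))/1230 = (-35 - 1/6)*(1/1230) = -211/6*1/1230 = -211/7380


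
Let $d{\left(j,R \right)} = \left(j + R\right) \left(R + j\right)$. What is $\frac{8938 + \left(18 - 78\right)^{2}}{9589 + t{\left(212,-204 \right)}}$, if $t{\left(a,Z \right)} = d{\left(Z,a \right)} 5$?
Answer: $\frac{12538}{9909} \approx 1.2653$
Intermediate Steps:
$d{\left(j,R \right)} = \left(R + j\right)^{2}$ ($d{\left(j,R \right)} = \left(R + j\right) \left(R + j\right) = \left(R + j\right)^{2}$)
$t{\left(a,Z \right)} = 5 \left(Z + a\right)^{2}$ ($t{\left(a,Z \right)} = \left(a + Z\right)^{2} \cdot 5 = \left(Z + a\right)^{2} \cdot 5 = 5 \left(Z + a\right)^{2}$)
$\frac{8938 + \left(18 - 78\right)^{2}}{9589 + t{\left(212,-204 \right)}} = \frac{8938 + \left(18 - 78\right)^{2}}{9589 + 5 \left(-204 + 212\right)^{2}} = \frac{8938 + \left(-60\right)^{2}}{9589 + 5 \cdot 8^{2}} = \frac{8938 + 3600}{9589 + 5 \cdot 64} = \frac{12538}{9589 + 320} = \frac{12538}{9909}$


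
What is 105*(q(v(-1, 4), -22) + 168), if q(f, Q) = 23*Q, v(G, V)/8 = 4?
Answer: -35490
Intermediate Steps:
v(G, V) = 32 (v(G, V) = 8*4 = 32)
105*(q(v(-1, 4), -22) + 168) = 105*(23*(-22) + 168) = 105*(-506 + 168) = 105*(-338) = -35490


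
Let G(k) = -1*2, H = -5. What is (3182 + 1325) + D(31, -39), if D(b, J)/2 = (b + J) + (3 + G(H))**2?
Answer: 4493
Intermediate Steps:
G(k) = -2
D(b, J) = 2 + 2*J + 2*b (D(b, J) = 2*((b + J) + (3 - 2)**2) = 2*((J + b) + 1**2) = 2*((J + b) + 1) = 2*(1 + J + b) = 2 + 2*J + 2*b)
(3182 + 1325) + D(31, -39) = (3182 + 1325) + (2 + 2*(-39) + 2*31) = 4507 + (2 - 78 + 62) = 4507 - 14 = 4493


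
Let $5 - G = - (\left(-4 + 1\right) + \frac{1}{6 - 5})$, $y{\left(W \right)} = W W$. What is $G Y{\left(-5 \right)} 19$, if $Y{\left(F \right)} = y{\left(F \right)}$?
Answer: $1425$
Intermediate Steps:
$y{\left(W \right)} = W^{2}$
$Y{\left(F \right)} = F^{2}$
$G = 3$ ($G = 5 - - (\left(-4 + 1\right) + \frac{1}{6 - 5}) = 5 - - (\frac{-3 + 1^{-1}}{1}) = 5 - - (-3 + 1) = 5 - \left(-1\right) \left(-2\right) = 5 - 2 = 3$)
$G Y{\left(-5 \right)} 19 = 3 \left(-5\right)^{2} \cdot 19 = 3 \cdot 25 \cdot 19 = 75 \cdot 19 = 1425$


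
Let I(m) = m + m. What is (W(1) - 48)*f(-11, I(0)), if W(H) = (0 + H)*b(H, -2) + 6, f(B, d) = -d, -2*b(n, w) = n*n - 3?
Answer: 0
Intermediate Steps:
I(m) = 2*m
b(n, w) = 3/2 - n²/2 (b(n, w) = -(n*n - 3)/2 = -(n² - 3)/2 = -(-3 + n²)/2 = 3/2 - n²/2)
W(H) = 6 + H*(3/2 - H²/2) (W(H) = (0 + H)*(3/2 - H²/2) + 6 = H*(3/2 - H²/2) + 6 = 6 + H*(3/2 - H²/2))
(W(1) - 48)*f(-11, I(0)) = ((6 - ½*1*(-3 + 1²)) - 48)*(-2*0) = ((6 - ½*1*(-3 + 1)) - 48)*(-1*0) = ((6 - ½*1*(-2)) - 48)*0 = ((6 + 1) - 48)*0 = (7 - 48)*0 = -41*0 = 0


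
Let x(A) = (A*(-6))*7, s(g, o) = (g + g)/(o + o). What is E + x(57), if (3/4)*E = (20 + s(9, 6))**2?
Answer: -5333/3 ≈ -1777.7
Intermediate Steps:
s(g, o) = g/o (s(g, o) = (2*g)/((2*o)) = (2*g)*(1/(2*o)) = g/o)
x(A) = -42*A (x(A) = -6*A*7 = -42*A)
E = 1849/3 (E = 4*(20 + 9/6)**2/3 = 4*(20 + 9*(1/6))**2/3 = 4*(20 + 3/2)**2/3 = 4*(43/2)**2/3 = (4/3)*(1849/4) = 1849/3 ≈ 616.33)
E + x(57) = 1849/3 - 42*57 = 1849/3 - 2394 = -5333/3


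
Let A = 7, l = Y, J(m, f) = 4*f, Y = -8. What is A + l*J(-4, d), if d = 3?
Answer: -89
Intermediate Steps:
l = -8
A + l*J(-4, d) = 7 - 32*3 = 7 - 8*12 = 7 - 96 = -89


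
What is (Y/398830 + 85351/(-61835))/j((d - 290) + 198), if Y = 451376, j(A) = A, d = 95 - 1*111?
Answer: 204323479/88781950980 ≈ 0.0023014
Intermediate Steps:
d = -16 (d = 95 - 111 = -16)
(Y/398830 + 85351/(-61835))/j((d - 290) + 198) = (451376/398830 + 85351/(-61835))/((-16 - 290) + 198) = (451376*(1/398830) + 85351*(-1/61835))/(-306 + 198) = (225688/199415 - 85351/61835)/(-108) = -612970437/2466165305*(-1/108) = 204323479/88781950980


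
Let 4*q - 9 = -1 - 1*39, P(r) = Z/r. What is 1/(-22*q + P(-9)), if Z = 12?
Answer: 6/1015 ≈ 0.0059113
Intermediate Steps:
P(r) = 12/r
q = -31/4 (q = 9/4 + (-1 - 1*39)/4 = 9/4 + (-1 - 39)/4 = 9/4 + (1/4)*(-40) = 9/4 - 10 = -31/4 ≈ -7.7500)
1/(-22*q + P(-9)) = 1/(-22*(-31/4) + 12/(-9)) = 1/(341/2 + 12*(-1/9)) = 1/(341/2 - 4/3) = 1/(1015/6) = 6/1015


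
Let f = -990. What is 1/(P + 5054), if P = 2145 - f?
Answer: 1/8189 ≈ 0.00012212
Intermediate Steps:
P = 3135 (P = 2145 - 1*(-990) = 2145 + 990 = 3135)
1/(P + 5054) = 1/(3135 + 5054) = 1/8189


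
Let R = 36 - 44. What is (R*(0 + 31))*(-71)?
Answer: 17608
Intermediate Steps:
R = -8
(R*(0 + 31))*(-71) = -8*(0 + 31)*(-71) = -8*31*(-71) = -248*(-71) = 17608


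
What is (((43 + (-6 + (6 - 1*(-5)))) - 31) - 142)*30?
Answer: -3750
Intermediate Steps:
(((43 + (-6 + (6 - 1*(-5)))) - 31) - 142)*30 = (((43 + (-6 + (6 + 5))) - 31) - 142)*30 = (((43 + (-6 + 11)) - 31) - 142)*30 = (((43 + 5) - 31) - 142)*30 = ((48 - 31) - 142)*30 = (17 - 142)*30 = -125*30 = -3750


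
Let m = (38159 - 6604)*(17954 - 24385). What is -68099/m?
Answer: 68099/202930205 ≈ 0.00033558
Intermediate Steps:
m = -202930205 (m = 31555*(-6431) = -202930205)
-68099/m = -68099/(-202930205) = -68099*(-1/202930205) = 68099/202930205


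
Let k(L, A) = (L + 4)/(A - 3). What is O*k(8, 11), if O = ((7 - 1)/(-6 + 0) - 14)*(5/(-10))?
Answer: 45/4 ≈ 11.250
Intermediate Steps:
k(L, A) = (4 + L)/(-3 + A)
O = 15/2 (O = (6/(-6) - 14)*(5*(-1/10)) = (6*(-1/6) - 14)*(-1/2) = (-1 - 14)*(-1/2) = -15*(-1/2) = 15/2 ≈ 7.5000)
O*k(8, 11) = 15*((4 + 8)/(-3 + 11))/2 = 15*(12/8)/2 = 15*((1/8)*12)/2 = (15/2)*(3/2) = 45/4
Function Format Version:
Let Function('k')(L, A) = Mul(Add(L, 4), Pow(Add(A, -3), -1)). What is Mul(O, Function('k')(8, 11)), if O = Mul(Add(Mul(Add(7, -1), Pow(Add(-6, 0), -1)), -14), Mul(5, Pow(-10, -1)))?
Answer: Rational(45, 4) ≈ 11.250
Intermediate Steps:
Function('k')(L, A) = Mul(Pow(Add(-3, A), -1), Add(4, L)) (Function('k')(L, A) = Mul(Add(4, L), Pow(Add(-3, A), -1)) = Mul(Pow(Add(-3, A), -1), Add(4, L)))
O = Rational(15, 2) (O = Mul(Add(Mul(6, Pow(-6, -1)), -14), Mul(5, Rational(-1, 10))) = Mul(Add(Mul(6, Rational(-1, 6)), -14), Rational(-1, 2)) = Mul(Add(-1, -14), Rational(-1, 2)) = Mul(-15, Rational(-1, 2)) = Rational(15, 2) ≈ 7.5000)
Mul(O, Function('k')(8, 11)) = Mul(Rational(15, 2), Mul(Pow(Add(-3, 11), -1), Add(4, 8))) = Mul(Rational(15, 2), Mul(Pow(8, -1), 12)) = Mul(Rational(15, 2), Mul(Rational(1, 8), 12)) = Mul(Rational(15, 2), Rational(3, 2)) = Rational(45, 4)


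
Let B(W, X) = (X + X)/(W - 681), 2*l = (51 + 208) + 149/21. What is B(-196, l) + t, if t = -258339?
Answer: -4757834951/18417 ≈ -2.5834e+5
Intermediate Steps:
l = 2794/21 (l = ((51 + 208) + 149/21)/2 = (259 + 149*(1/21))/2 = (259 + 149/21)/2 = (1/2)*(5588/21) = 2794/21 ≈ 133.05)
B(W, X) = 2*X/(-681 + W) (B(W, X) = (2*X)/(-681 + W) = 2*X/(-681 + W))
B(-196, l) + t = 2*(2794/21)/(-681 - 196) - 258339 = 2*(2794/21)/(-877) - 258339 = 2*(2794/21)*(-1/877) - 258339 = -5588/18417 - 258339 = -4757834951/18417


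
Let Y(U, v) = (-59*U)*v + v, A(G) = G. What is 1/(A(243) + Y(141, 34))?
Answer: -1/282569 ≈ -3.5390e-6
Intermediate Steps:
Y(U, v) = v - 59*U*v (Y(U, v) = -59*U*v + v = v - 59*U*v)
1/(A(243) + Y(141, 34)) = 1/(243 + 34*(1 - 59*141)) = 1/(243 + 34*(1 - 8319)) = 1/(243 + 34*(-8318)) = 1/(243 - 282812) = 1/(-282569) = -1/282569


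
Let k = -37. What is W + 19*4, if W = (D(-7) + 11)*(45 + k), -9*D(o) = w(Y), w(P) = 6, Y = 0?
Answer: 476/3 ≈ 158.67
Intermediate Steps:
D(o) = -⅔ (D(o) = -⅑*6 = -⅔)
W = 248/3 (W = (-⅔ + 11)*(45 - 37) = (31/3)*8 = 248/3 ≈ 82.667)
W + 19*4 = 248/3 + 19*4 = 248/3 + 76 = 476/3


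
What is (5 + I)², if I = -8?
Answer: 9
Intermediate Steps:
(5 + I)² = (5 - 8)² = (-3)² = 9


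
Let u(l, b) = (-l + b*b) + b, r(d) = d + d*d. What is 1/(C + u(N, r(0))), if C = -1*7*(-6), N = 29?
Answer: 1/13 ≈ 0.076923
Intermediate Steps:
r(d) = d + d²
u(l, b) = b + b² - l (u(l, b) = (-l + b²) + b = (b² - l) + b = b + b² - l)
C = 42 (C = -7*(-6) = 42)
1/(C + u(N, r(0))) = 1/(42 + (0*(1 + 0) + (0*(1 + 0))² - 1*29)) = 1/(42 + (0*1 + (0*1)² - 29)) = 1/(42 + (0 + 0² - 29)) = 1/(42 + (0 + 0 - 29)) = 1/(42 - 29) = 1/13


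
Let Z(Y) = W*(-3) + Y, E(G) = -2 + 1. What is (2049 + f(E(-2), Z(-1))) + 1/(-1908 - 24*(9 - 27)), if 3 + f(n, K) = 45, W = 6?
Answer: 3086315/1476 ≈ 2091.0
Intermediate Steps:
E(G) = -1
Z(Y) = -18 + Y (Z(Y) = 6*(-3) + Y = -18 + Y)
f(n, K) = 42 (f(n, K) = -3 + 45 = 42)
(2049 + f(E(-2), Z(-1))) + 1/(-1908 - 24*(9 - 27)) = (2049 + 42) + 1/(-1908 - 24*(9 - 27)) = 2091 + 1/(-1908 - 24*(-18)) = 2091 + 1/(-1908 + 432) = 2091 + 1/(-1476) = 2091 - 1/1476 = 3086315/1476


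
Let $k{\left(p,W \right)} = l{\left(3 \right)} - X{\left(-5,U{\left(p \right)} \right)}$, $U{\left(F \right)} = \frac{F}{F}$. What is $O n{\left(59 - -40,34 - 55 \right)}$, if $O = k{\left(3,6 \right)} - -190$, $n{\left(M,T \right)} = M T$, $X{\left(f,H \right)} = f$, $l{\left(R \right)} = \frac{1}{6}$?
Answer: $- \frac{811503}{2} \approx -4.0575 \cdot 10^{5}$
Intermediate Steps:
$U{\left(F \right)} = 1$
$l{\left(R \right)} = \frac{1}{6}$
$k{\left(p,W \right)} = \frac{31}{6}$ ($k{\left(p,W \right)} = \frac{1}{6} - -5 = \frac{1}{6} + 5 = \frac{31}{6}$)
$O = \frac{1171}{6}$ ($O = \frac{31}{6} - -190 = \frac{31}{6} + 190 = \frac{1171}{6} \approx 195.17$)
$O n{\left(59 - -40,34 - 55 \right)} = \frac{1171 \left(59 - -40\right) \left(34 - 55\right)}{6} = \frac{1171 \left(59 + 40\right) \left(34 - 55\right)}{6} = \frac{1171 \cdot 99 \left(-21\right)}{6} = \frac{1171}{6} \left(-2079\right) = - \frac{811503}{2}$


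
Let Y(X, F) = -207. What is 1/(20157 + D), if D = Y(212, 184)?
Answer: 1/19950 ≈ 5.0125e-5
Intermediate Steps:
D = -207
1/(20157 + D) = 1/(20157 - 207) = 1/19950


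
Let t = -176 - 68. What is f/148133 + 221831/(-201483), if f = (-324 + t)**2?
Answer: 32142759869/29846281239 ≈ 1.0769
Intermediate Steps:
t = -244
f = 322624 (f = (-324 - 244)**2 = (-568)**2 = 322624)
f/148133 + 221831/(-201483) = 322624/148133 + 221831/(-201483) = 322624*(1/148133) + 221831*(-1/201483) = 322624/148133 - 221831/201483 = 32142759869/29846281239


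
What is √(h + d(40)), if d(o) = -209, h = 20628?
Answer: √20419 ≈ 142.90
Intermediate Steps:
√(h + d(40)) = √(20628 - 209) = √20419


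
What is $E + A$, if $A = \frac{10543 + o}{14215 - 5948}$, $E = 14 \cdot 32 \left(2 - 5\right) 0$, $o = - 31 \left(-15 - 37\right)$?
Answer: $\frac{12155}{8267} \approx 1.4703$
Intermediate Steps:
$o = 1612$ ($o = \left(-31\right) \left(-52\right) = 1612$)
$E = 0$ ($E = 448 \left(\left(-3\right) 0\right) = 448 \cdot 0 = 0$)
$A = \frac{12155}{8267}$ ($A = \frac{10543 + 1612}{14215 - 5948} = \frac{12155}{8267} \approx 1.4703$)
$E + A = 0 + \frac{12155}{8267} = \frac{12155}{8267}$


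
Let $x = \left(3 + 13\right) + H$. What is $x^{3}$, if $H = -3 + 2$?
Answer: $3375$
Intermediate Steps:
$H = -1$
$x = 15$ ($x = \left(3 + 13\right) - 1 = 16 - 1 = 15$)
$x^{3} = 15^{3} = 3375$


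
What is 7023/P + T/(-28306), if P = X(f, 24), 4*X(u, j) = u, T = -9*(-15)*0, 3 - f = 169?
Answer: -14046/83 ≈ -169.23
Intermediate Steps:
f = -166 (f = 3 - 1*169 = 3 - 169 = -166)
T = 0 (T = 135*0 = 0)
X(u, j) = u/4
P = -83/2 (P = (¼)*(-166) = -83/2 ≈ -41.500)
7023/P + T/(-28306) = 7023/(-83/2) + 0/(-28306) = 7023*(-2/83) + 0*(-1/28306) = -14046/83 + 0 = -14046/83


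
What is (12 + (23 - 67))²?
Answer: 1024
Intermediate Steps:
(12 + (23 - 67))² = (12 - 44)² = (-32)² = 1024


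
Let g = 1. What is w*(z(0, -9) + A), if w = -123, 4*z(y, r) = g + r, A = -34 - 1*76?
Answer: 13776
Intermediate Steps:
A = -110 (A = -34 - 76 = -110)
z(y, r) = 1/4 + r/4 (z(y, r) = (1 + r)/4 = 1/4 + r/4)
w*(z(0, -9) + A) = -123*((1/4 + (1/4)*(-9)) - 110) = -123*((1/4 - 9/4) - 110) = -123*(-2 - 110) = -123*(-112) = 13776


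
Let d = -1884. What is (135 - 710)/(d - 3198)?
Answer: 575/5082 ≈ 0.11314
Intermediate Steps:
(135 - 710)/(d - 3198) = (135 - 710)/(-1884 - 3198) = -575/(-5082) = -575*(-1/5082) = 575/5082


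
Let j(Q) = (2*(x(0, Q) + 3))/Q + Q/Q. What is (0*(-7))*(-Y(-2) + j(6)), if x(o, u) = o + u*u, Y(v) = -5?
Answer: 0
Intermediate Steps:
x(o, u) = o + u²
j(Q) = 1 + (6 + 2*Q²)/Q (j(Q) = (2*((0 + Q²) + 3))/Q + Q/Q = (2*(Q² + 3))/Q + 1 = (2*(3 + Q²))/Q + 1 = (6 + 2*Q²)/Q + 1 = 1 + (6 + 2*Q²)/Q)
(0*(-7))*(-Y(-2) + j(6)) = (0*(-7))*(-1*(-5) + (1 + 2*6 + 6/6)) = 0*(5 + (1 + 12 + 6*(⅙))) = 0*(5 + (1 + 12 + 1)) = 0*(5 + 14) = 0*19 = 0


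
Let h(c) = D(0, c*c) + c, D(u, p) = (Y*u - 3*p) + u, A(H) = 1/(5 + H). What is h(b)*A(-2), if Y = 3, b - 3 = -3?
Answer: 0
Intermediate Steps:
b = 0 (b = 3 - 3 = 0)
D(u, p) = -3*p + 4*u (D(u, p) = (3*u - 3*p) + u = (-3*p + 3*u) + u = -3*p + 4*u)
h(c) = c - 3*c**2 (h(c) = (-3*c*c + 4*0) + c = (-3*c**2 + 0) + c = -3*c**2 + c = c - 3*c**2)
h(b)*A(-2) = (0*(1 - 3*0))/(5 - 2) = (0*(1 + 0))/3 = (0*1)*(1/3) = 0*(1/3) = 0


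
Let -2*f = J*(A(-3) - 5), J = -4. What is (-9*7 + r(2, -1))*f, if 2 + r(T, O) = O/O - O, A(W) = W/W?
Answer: 504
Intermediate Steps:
A(W) = 1
r(T, O) = -1 - O (r(T, O) = -2 + (O/O - O) = -2 + (1 - O) = -1 - O)
f = -8 (f = -(-2)*(1 - 5) = -(-2)*(-4) = -1/2*16 = -8)
(-9*7 + r(2, -1))*f = (-9*7 + (-1 - 1*(-1)))*(-8) = (-63 + (-1 + 1))*(-8) = (-63 + 0)*(-8) = -63*(-8) = 504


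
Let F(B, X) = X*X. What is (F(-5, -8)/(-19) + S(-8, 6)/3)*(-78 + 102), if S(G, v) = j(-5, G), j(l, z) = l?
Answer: -2296/19 ≈ -120.84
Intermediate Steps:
F(B, X) = X²
S(G, v) = -5
(F(-5, -8)/(-19) + S(-8, 6)/3)*(-78 + 102) = ((-8)²/(-19) - 5/3)*(-78 + 102) = (64*(-1/19) - 5*⅓)*24 = (-64/19 - 5/3)*24 = -287/57*24 = -2296/19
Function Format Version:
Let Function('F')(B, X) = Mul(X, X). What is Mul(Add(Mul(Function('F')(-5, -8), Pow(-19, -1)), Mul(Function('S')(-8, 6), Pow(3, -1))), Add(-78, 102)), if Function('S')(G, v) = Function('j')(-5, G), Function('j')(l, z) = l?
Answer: Rational(-2296, 19) ≈ -120.84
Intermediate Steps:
Function('F')(B, X) = Pow(X, 2)
Function('S')(G, v) = -5
Mul(Add(Mul(Function('F')(-5, -8), Pow(-19, -1)), Mul(Function('S')(-8, 6), Pow(3, -1))), Add(-78, 102)) = Mul(Add(Mul(Pow(-8, 2), Pow(-19, -1)), Mul(-5, Pow(3, -1))), Add(-78, 102)) = Mul(Add(Mul(64, Rational(-1, 19)), Mul(-5, Rational(1, 3))), 24) = Mul(Add(Rational(-64, 19), Rational(-5, 3)), 24) = Mul(Rational(-287, 57), 24) = Rational(-2296, 19)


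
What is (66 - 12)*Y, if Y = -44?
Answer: -2376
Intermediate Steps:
(66 - 12)*Y = (66 - 12)*(-44) = 54*(-44) = -2376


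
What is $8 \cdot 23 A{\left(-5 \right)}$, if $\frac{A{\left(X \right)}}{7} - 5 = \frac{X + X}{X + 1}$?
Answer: $9660$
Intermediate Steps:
$A{\left(X \right)} = 35 + \frac{14 X}{1 + X}$ ($A{\left(X \right)} = 35 + 7 \frac{X + X}{X + 1} = 35 + 7 \frac{2 X}{1 + X} = 35 + \frac{14 X}{1 + X}$)
$8 \cdot 23 A{\left(-5 \right)} = 8 \cdot 23 \frac{7 \left(5 + 7 \left(-5\right)\right)}{1 - 5} = 184 \frac{7 \left(5 - 35\right)}{-4} = 184 \cdot 7 \left(- \frac{1}{4}\right) \left(-30\right) = 184 \cdot \frac{105}{2} = 9660$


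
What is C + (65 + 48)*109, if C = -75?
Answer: 12242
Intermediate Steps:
C + (65 + 48)*109 = -75 + (65 + 48)*109 = -75 + 113*109 = -75 + 12317 = 12242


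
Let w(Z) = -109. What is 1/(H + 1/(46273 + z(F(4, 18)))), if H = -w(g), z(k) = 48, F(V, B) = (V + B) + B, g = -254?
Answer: 46321/5048990 ≈ 0.0091743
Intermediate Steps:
F(V, B) = V + 2*B (F(V, B) = (B + V) + B = V + 2*B)
H = 109 (H = -1*(-109) = 109)
1/(H + 1/(46273 + z(F(4, 18)))) = 1/(109 + 1/(46273 + 48)) = 1/(109 + 1/46321) = 1/(5048990/46321) = 46321/5048990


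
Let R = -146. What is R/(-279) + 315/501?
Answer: 53677/46593 ≈ 1.1520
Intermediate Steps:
R/(-279) + 315/501 = -146/(-279) + 315/501 = -146*(-1/279) + 315*(1/501) = 146/279 + 105/167 = 53677/46593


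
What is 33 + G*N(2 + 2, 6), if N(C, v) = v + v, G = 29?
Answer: 381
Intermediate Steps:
N(C, v) = 2*v
33 + G*N(2 + 2, 6) = 33 + 29*(2*6) = 33 + 29*12 = 33 + 348 = 381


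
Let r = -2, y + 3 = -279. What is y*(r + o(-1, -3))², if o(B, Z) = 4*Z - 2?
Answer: -72192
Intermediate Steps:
y = -282 (y = -3 - 279 = -282)
o(B, Z) = -2 + 4*Z
y*(r + o(-1, -3))² = -282*(-2 + (-2 + 4*(-3)))² = -282*(-2 + (-2 - 12))² = -282*(-2 - 14)² = -282*(-16)² = -282*256 = -72192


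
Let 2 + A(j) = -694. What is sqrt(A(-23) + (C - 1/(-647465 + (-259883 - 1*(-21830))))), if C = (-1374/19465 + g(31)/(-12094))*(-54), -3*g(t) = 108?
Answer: I*sqrt(143429217596211197841996610)/455151824410 ≈ 26.313*I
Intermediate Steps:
g(t) = -36 (g(t) = -1/3*108 = -36)
A(j) = -696 (A(j) = -2 - 694 = -696)
C = 1876608/513995 (C = (-1374/19465 - 36/(-12094))*(-54) = (-1374*1/19465 - 36*(-1/12094))*(-54) = (-6/85 + 18/6047)*(-54) = -34752/513995*(-54) = 1876608/513995 ≈ 3.6510)
sqrt(A(-23) + (C - 1/(-647465 + (-259883 - 1*(-21830))))) = sqrt(-696 + (1876608/513995 - 1/(-647465 + (-259883 - 1*(-21830))))) = sqrt(-696 + (1876608/513995 - 1/(-647465 + (-259883 + 21830)))) = sqrt(-696 + (1876608/513995 - 1/(-647465 - 238053))) = sqrt(-696 + (1876608/513995 - 1/(-885518))) = sqrt(-696 + (1876608/513995 - 1*(-1/885518))) = sqrt(-696 + (1876608/513995 + 1/885518)) = sqrt(-696 + 1661770676939/455151824410) = sqrt(-315123899112421/455151824410) = I*sqrt(143429217596211197841996610)/455151824410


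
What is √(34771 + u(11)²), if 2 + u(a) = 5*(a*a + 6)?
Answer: 2*√108865 ≈ 659.89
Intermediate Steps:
u(a) = 28 + 5*a² (u(a) = -2 + 5*(a*a + 6) = -2 + 5*(a² + 6) = -2 + 5*(6 + a²) = -2 + (30 + 5*a²) = 28 + 5*a²)
√(34771 + u(11)²) = √(34771 + (28 + 5*11²)²) = √(34771 + (28 + 5*121)²) = √(34771 + (28 + 605)²) = √(34771 + 633²) = √(34771 + 400689) = √435460 = 2*√108865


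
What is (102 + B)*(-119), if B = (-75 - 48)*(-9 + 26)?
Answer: 236691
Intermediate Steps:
B = -2091 (B = -123*17 = -2091)
(102 + B)*(-119) = (102 - 2091)*(-119) = -1989*(-119) = 236691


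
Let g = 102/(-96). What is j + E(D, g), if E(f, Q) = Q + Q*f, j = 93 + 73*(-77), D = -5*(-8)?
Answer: -89145/16 ≈ -5571.6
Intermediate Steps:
D = 40
g = -17/16 (g = 102*(-1/96) = -17/16 ≈ -1.0625)
j = -5528 (j = 93 - 5621 = -5528)
j + E(D, g) = -5528 - 17*(1 + 40)/16 = -5528 - 17/16*41 = -5528 - 697/16 = -89145/16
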